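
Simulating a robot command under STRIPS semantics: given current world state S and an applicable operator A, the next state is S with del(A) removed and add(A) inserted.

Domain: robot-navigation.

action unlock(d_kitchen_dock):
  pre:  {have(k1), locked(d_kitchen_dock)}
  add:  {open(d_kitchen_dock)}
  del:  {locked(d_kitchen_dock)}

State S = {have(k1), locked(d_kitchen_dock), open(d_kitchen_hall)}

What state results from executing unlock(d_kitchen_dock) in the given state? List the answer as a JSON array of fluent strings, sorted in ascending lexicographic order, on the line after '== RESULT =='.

Progress:
  pre ⊆ S: {have(k1), locked(d_kitchen_dock)} ⊆ S  — applicable
  S \ del = {have(k1), open(d_kitchen_hall)}
  ∪ add   = {have(k1), open(d_kitchen_dock), open(d_kitchen_hall)}

== RESULT ==
["have(k1)", "open(d_kitchen_dock)", "open(d_kitchen_hall)"]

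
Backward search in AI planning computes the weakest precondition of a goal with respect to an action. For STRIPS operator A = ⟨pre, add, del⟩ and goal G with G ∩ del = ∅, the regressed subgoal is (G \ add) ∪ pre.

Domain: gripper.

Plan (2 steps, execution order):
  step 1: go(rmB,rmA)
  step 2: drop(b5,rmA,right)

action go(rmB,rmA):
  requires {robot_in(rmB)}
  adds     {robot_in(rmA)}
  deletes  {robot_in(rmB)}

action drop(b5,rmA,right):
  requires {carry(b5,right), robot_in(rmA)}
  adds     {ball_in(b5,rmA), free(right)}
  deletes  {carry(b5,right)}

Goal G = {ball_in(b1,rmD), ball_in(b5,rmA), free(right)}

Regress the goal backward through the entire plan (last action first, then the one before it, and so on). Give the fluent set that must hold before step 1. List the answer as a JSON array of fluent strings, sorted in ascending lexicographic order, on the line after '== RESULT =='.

Regress step by step:
  through step 2 (drop(b5,rmA,right)): drop {ball_in(b5,rmA), free(right)}, keep {ball_in(b1,rmD)}, require {carry(b5,right), robot_in(rmA)}
    → {ball_in(b1,rmD), carry(b5,right), robot_in(rmA)}
  through step 1 (go(rmB,rmA)): drop {robot_in(rmA)}, keep {ball_in(b1,rmD), carry(b5,right)}, require {robot_in(rmB)}
    → {ball_in(b1,rmD), carry(b5,right), robot_in(rmB)}

== RESULT ==
["ball_in(b1,rmD)", "carry(b5,right)", "robot_in(rmB)"]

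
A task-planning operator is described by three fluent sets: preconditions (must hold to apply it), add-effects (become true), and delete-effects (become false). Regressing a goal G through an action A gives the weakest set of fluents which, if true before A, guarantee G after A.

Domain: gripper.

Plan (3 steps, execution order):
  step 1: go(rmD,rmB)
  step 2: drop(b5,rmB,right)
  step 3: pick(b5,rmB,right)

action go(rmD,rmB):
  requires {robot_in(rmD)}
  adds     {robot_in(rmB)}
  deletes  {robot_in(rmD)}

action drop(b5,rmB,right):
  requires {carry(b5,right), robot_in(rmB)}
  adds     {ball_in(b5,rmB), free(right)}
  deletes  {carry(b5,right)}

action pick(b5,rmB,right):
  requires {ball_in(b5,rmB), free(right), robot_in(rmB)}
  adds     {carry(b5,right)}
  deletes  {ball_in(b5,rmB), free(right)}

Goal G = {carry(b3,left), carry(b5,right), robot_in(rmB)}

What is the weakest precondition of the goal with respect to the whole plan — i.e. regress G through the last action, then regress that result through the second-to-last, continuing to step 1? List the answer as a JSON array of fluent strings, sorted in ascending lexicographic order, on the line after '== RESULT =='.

Regress step by step:
  through step 3 (pick(b5,rmB,right)): drop {carry(b5,right)}, keep {carry(b3,left), robot_in(rmB)}, require {ball_in(b5,rmB), free(right), robot_in(rmB)}
    → {ball_in(b5,rmB), carry(b3,left), free(right), robot_in(rmB)}
  through step 2 (drop(b5,rmB,right)): drop {ball_in(b5,rmB), free(right)}, keep {carry(b3,left), robot_in(rmB)}, require {carry(b5,right), robot_in(rmB)}
    → {carry(b3,left), carry(b5,right), robot_in(rmB)}
  through step 1 (go(rmD,rmB)): drop {robot_in(rmB)}, keep {carry(b3,left), carry(b5,right)}, require {robot_in(rmD)}
    → {carry(b3,left), carry(b5,right), robot_in(rmD)}

== RESULT ==
["carry(b3,left)", "carry(b5,right)", "robot_in(rmD)"]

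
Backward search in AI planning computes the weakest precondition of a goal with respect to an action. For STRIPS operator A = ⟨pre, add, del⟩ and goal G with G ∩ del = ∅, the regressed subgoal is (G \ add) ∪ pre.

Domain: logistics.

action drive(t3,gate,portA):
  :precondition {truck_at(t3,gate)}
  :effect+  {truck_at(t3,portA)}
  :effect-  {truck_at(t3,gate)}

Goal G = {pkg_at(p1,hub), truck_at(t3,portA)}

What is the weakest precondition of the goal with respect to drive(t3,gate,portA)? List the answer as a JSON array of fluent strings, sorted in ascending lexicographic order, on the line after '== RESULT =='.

Regress:
  G ∩ del = {}  (empty — regression defined)
  G \ add = {pkg_at(p1,hub), truck_at(t3,portA)} \ {truck_at(t3,portA)} = {pkg_at(p1,hub)}
  ∪ pre   = {pkg_at(p1,hub)} ∪ {truck_at(t3,gate)}
          = {pkg_at(p1,hub), truck_at(t3,gate)}

== RESULT ==
["pkg_at(p1,hub)", "truck_at(t3,gate)"]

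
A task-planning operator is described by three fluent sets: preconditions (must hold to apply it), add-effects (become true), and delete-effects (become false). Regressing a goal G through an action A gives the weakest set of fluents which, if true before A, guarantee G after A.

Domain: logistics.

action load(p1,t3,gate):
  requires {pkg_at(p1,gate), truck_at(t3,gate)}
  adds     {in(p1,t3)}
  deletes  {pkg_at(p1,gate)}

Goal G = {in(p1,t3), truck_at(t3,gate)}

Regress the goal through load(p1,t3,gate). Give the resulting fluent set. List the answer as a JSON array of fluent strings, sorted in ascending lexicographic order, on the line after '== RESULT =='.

Regress:
  G ∩ del = {}  (empty — regression defined)
  G \ add = {in(p1,t3), truck_at(t3,gate)} \ {in(p1,t3)} = {truck_at(t3,gate)}
  ∪ pre   = {truck_at(t3,gate)} ∪ {pkg_at(p1,gate), truck_at(t3,gate)}
          = {pkg_at(p1,gate), truck_at(t3,gate)}

== RESULT ==
["pkg_at(p1,gate)", "truck_at(t3,gate)"]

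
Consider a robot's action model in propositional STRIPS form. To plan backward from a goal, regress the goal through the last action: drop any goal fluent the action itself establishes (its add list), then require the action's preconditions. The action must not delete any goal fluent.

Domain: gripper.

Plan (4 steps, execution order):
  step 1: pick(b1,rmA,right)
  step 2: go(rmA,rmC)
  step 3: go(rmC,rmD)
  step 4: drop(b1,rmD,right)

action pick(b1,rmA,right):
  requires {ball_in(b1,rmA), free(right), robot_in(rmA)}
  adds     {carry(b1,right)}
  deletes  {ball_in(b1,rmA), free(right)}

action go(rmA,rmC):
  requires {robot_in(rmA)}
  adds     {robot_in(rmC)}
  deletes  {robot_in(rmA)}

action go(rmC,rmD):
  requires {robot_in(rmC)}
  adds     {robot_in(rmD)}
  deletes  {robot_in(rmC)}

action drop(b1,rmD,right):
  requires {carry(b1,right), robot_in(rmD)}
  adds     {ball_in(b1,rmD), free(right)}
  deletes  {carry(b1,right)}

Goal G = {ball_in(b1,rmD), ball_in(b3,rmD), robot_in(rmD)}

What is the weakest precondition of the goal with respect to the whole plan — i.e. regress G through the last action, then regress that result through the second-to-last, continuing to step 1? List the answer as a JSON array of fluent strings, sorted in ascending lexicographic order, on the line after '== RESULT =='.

Regress step by step:
  through step 4 (drop(b1,rmD,right)): drop {ball_in(b1,rmD)}, keep {ball_in(b3,rmD), robot_in(rmD)}, require {carry(b1,right), robot_in(rmD)}
    → {ball_in(b3,rmD), carry(b1,right), robot_in(rmD)}
  through step 3 (go(rmC,rmD)): drop {robot_in(rmD)}, keep {ball_in(b3,rmD), carry(b1,right)}, require {robot_in(rmC)}
    → {ball_in(b3,rmD), carry(b1,right), robot_in(rmC)}
  through step 2 (go(rmA,rmC)): drop {robot_in(rmC)}, keep {ball_in(b3,rmD), carry(b1,right)}, require {robot_in(rmA)}
    → {ball_in(b3,rmD), carry(b1,right), robot_in(rmA)}
  through step 1 (pick(b1,rmA,right)): drop {carry(b1,right)}, keep {ball_in(b3,rmD), robot_in(rmA)}, require {ball_in(b1,rmA), free(right), robot_in(rmA)}
    → {ball_in(b1,rmA), ball_in(b3,rmD), free(right), robot_in(rmA)}

== RESULT ==
["ball_in(b1,rmA)", "ball_in(b3,rmD)", "free(right)", "robot_in(rmA)"]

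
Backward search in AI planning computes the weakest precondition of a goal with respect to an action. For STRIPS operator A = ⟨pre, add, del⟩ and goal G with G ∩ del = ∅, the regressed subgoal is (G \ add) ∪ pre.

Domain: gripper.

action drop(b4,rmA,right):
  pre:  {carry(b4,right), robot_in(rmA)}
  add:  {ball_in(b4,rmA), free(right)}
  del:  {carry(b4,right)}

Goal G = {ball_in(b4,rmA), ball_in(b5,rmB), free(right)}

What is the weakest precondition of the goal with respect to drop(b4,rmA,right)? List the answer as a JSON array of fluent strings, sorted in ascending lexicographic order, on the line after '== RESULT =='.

Regress:
  G ∩ del = {}  (empty — regression defined)
  G \ add = {ball_in(b4,rmA), ball_in(b5,rmB), free(right)} \ {ball_in(b4,rmA), free(right)} = {ball_in(b5,rmB)}
  ∪ pre   = {ball_in(b5,rmB)} ∪ {carry(b4,right), robot_in(rmA)}
          = {ball_in(b5,rmB), carry(b4,right), robot_in(rmA)}

== RESULT ==
["ball_in(b5,rmB)", "carry(b4,right)", "robot_in(rmA)"]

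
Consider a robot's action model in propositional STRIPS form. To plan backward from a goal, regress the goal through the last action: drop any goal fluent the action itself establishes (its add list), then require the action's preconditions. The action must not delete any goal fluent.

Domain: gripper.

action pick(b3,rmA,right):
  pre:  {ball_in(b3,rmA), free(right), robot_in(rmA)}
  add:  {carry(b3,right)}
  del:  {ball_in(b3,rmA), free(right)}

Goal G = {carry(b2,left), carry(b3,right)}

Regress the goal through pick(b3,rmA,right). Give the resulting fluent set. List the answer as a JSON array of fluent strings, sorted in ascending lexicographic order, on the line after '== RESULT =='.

Regress:
  G ∩ del = {}  (empty — regression defined)
  G \ add = {carry(b2,left), carry(b3,right)} \ {carry(b3,right)} = {carry(b2,left)}
  ∪ pre   = {carry(b2,left)} ∪ {ball_in(b3,rmA), free(right), robot_in(rmA)}
          = {ball_in(b3,rmA), carry(b2,left), free(right), robot_in(rmA)}

== RESULT ==
["ball_in(b3,rmA)", "carry(b2,left)", "free(right)", "robot_in(rmA)"]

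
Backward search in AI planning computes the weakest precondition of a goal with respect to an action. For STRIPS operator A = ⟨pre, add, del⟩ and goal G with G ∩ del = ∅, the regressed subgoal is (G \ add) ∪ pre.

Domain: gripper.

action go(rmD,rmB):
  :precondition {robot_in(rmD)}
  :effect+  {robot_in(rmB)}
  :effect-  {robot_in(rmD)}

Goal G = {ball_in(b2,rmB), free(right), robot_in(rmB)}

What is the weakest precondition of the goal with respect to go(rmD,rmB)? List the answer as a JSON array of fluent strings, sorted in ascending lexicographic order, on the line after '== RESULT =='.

Regress:
  G ∩ del = {}  (empty — regression defined)
  G \ add = {ball_in(b2,rmB), free(right), robot_in(rmB)} \ {robot_in(rmB)} = {ball_in(b2,rmB), free(right)}
  ∪ pre   = {ball_in(b2,rmB), free(right)} ∪ {robot_in(rmD)}
          = {ball_in(b2,rmB), free(right), robot_in(rmD)}

== RESULT ==
["ball_in(b2,rmB)", "free(right)", "robot_in(rmD)"]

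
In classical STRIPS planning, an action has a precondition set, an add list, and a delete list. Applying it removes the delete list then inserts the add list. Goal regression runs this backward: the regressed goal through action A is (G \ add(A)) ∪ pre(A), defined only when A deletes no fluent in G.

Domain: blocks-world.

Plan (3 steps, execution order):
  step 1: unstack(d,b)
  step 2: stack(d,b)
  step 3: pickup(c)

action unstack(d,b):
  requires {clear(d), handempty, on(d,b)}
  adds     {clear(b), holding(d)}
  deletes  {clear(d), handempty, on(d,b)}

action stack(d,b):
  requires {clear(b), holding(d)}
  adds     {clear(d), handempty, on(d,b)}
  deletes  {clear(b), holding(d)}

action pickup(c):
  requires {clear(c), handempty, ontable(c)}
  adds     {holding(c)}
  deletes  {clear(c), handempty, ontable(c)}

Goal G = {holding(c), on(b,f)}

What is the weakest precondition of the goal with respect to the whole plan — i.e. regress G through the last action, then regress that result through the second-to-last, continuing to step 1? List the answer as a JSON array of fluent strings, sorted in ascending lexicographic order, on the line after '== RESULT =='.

Regress step by step:
  through step 3 (pickup(c)): drop {holding(c)}, keep {on(b,f)}, require {clear(c), handempty, ontable(c)}
    → {clear(c), handempty, on(b,f), ontable(c)}
  through step 2 (stack(d,b)): drop {handempty}, keep {clear(c), on(b,f), ontable(c)}, require {clear(b), holding(d)}
    → {clear(b), clear(c), holding(d), on(b,f), ontable(c)}
  through step 1 (unstack(d,b)): drop {clear(b), holding(d)}, keep {clear(c), on(b,f), ontable(c)}, require {clear(d), handempty, on(d,b)}
    → {clear(c), clear(d), handempty, on(b,f), on(d,b), ontable(c)}

== RESULT ==
["clear(c)", "clear(d)", "handempty", "on(b,f)", "on(d,b)", "ontable(c)"]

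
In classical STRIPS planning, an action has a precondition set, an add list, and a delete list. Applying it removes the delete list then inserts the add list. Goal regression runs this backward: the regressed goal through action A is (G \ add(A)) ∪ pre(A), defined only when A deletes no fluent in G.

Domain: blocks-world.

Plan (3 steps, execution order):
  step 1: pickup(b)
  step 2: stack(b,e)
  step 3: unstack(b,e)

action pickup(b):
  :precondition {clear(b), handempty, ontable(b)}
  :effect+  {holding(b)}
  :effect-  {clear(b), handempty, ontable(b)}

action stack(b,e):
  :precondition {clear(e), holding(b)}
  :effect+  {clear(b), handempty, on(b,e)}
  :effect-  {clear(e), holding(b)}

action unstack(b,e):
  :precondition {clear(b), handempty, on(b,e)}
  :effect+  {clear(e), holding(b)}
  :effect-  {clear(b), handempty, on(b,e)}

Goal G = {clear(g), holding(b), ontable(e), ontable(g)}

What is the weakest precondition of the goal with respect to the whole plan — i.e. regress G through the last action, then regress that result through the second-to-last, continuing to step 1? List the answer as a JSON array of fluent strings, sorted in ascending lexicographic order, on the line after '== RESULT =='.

Work backward from the goal:
  through step 3 (unstack(b,e)): drop {holding(b)}, keep {clear(g), ontable(e), ontable(g)}, require {clear(b), handempty, on(b,e)}
    → {clear(b), clear(g), handempty, on(b,e), ontable(e), ontable(g)}
  through step 2 (stack(b,e)): drop {clear(b), handempty, on(b,e)}, keep {clear(g), ontable(e), ontable(g)}, require {clear(e), holding(b)}
    → {clear(e), clear(g), holding(b), ontable(e), ontable(g)}
  through step 1 (pickup(b)): drop {holding(b)}, keep {clear(e), clear(g), ontable(e), ontable(g)}, require {clear(b), handempty, ontable(b)}
    → {clear(b), clear(e), clear(g), handempty, ontable(b), ontable(e), ontable(g)}

== RESULT ==
["clear(b)", "clear(e)", "clear(g)", "handempty", "ontable(b)", "ontable(e)", "ontable(g)"]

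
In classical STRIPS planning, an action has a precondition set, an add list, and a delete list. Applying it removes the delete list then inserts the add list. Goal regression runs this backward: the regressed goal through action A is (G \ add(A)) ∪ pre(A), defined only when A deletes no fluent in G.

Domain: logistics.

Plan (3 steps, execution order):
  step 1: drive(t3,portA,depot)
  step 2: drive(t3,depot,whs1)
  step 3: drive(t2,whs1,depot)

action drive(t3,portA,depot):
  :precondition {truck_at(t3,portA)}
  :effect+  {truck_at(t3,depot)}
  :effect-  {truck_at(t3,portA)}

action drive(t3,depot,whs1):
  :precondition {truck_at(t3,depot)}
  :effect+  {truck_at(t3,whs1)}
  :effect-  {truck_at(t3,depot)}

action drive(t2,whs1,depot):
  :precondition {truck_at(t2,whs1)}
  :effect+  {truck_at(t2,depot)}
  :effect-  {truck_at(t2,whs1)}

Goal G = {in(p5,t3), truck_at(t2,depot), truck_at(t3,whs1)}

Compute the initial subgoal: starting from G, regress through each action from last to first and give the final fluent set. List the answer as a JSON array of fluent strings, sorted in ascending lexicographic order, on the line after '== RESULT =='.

Regress step by step:
  through step 3 (drive(t2,whs1,depot)): drop {truck_at(t2,depot)}, keep {in(p5,t3), truck_at(t3,whs1)}, require {truck_at(t2,whs1)}
    → {in(p5,t3), truck_at(t2,whs1), truck_at(t3,whs1)}
  through step 2 (drive(t3,depot,whs1)): drop {truck_at(t3,whs1)}, keep {in(p5,t3), truck_at(t2,whs1)}, require {truck_at(t3,depot)}
    → {in(p5,t3), truck_at(t2,whs1), truck_at(t3,depot)}
  through step 1 (drive(t3,portA,depot)): drop {truck_at(t3,depot)}, keep {in(p5,t3), truck_at(t2,whs1)}, require {truck_at(t3,portA)}
    → {in(p5,t3), truck_at(t2,whs1), truck_at(t3,portA)}

== RESULT ==
["in(p5,t3)", "truck_at(t2,whs1)", "truck_at(t3,portA)"]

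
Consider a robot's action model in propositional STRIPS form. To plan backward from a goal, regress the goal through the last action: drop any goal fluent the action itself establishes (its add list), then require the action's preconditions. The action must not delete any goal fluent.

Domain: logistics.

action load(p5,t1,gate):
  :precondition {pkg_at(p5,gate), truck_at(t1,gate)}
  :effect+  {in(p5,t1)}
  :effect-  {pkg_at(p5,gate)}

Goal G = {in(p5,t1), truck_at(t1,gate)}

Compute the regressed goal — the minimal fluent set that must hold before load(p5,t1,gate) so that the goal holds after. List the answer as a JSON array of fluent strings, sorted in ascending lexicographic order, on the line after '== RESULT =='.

Compute (G \ add) ∪ pre:
  G ∩ del = {}  (empty — regression defined)
  G \ add = {in(p5,t1), truck_at(t1,gate)} \ {in(p5,t1)} = {truck_at(t1,gate)}
  ∪ pre   = {truck_at(t1,gate)} ∪ {pkg_at(p5,gate), truck_at(t1,gate)}
          = {pkg_at(p5,gate), truck_at(t1,gate)}

== RESULT ==
["pkg_at(p5,gate)", "truck_at(t1,gate)"]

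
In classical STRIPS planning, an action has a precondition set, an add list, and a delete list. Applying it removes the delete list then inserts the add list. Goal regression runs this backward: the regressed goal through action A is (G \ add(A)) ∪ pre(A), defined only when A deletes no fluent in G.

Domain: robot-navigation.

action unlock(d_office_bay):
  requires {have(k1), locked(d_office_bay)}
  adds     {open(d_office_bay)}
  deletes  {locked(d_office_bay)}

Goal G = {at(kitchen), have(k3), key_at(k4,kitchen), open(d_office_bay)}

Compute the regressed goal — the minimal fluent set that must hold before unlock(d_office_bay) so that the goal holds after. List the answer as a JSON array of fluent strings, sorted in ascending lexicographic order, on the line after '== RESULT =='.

Compute (G \ add) ∪ pre:
  G ∩ del = {}  (empty — regression defined)
  G \ add = {at(kitchen), have(k3), key_at(k4,kitchen), open(d_office_bay)} \ {open(d_office_bay)} = {at(kitchen), have(k3), key_at(k4,kitchen)}
  ∪ pre   = {at(kitchen), have(k3), key_at(k4,kitchen)} ∪ {have(k1), locked(d_office_bay)}
          = {at(kitchen), have(k1), have(k3), key_at(k4,kitchen), locked(d_office_bay)}

== RESULT ==
["at(kitchen)", "have(k1)", "have(k3)", "key_at(k4,kitchen)", "locked(d_office_bay)"]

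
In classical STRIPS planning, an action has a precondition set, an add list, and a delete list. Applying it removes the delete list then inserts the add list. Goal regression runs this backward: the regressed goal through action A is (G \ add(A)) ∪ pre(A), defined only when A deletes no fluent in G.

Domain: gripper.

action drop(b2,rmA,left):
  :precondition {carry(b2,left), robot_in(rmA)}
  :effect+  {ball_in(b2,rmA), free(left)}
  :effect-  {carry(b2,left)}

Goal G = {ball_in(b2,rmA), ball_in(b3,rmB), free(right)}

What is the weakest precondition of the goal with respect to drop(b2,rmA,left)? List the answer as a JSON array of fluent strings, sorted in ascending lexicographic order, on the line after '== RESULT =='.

Compute (G \ add) ∪ pre:
  G ∩ del = {}  (empty — regression defined)
  G \ add = {ball_in(b2,rmA), ball_in(b3,rmB), free(right)} \ {ball_in(b2,rmA), free(left)} = {ball_in(b3,rmB), free(right)}
  ∪ pre   = {ball_in(b3,rmB), free(right)} ∪ {carry(b2,left), robot_in(rmA)}
          = {ball_in(b3,rmB), carry(b2,left), free(right), robot_in(rmA)}

== RESULT ==
["ball_in(b3,rmB)", "carry(b2,left)", "free(right)", "robot_in(rmA)"]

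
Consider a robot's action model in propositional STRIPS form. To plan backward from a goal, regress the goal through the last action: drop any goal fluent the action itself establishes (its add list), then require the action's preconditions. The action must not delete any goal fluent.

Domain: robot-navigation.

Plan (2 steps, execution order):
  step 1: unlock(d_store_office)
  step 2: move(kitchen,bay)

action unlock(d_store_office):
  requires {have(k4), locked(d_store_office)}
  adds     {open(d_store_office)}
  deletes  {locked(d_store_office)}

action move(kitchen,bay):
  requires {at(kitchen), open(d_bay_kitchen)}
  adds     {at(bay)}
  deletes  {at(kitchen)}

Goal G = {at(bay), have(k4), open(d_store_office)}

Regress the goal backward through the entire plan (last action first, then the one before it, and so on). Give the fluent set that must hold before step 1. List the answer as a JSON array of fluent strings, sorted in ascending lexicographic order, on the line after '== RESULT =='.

Work backward from the goal:
  through step 2 (move(kitchen,bay)): drop {at(bay)}, keep {have(k4), open(d_store_office)}, require {at(kitchen), open(d_bay_kitchen)}
    → {at(kitchen), have(k4), open(d_bay_kitchen), open(d_store_office)}
  through step 1 (unlock(d_store_office)): drop {open(d_store_office)}, keep {at(kitchen), have(k4), open(d_bay_kitchen)}, require {have(k4), locked(d_store_office)}
    → {at(kitchen), have(k4), locked(d_store_office), open(d_bay_kitchen)}

== RESULT ==
["at(kitchen)", "have(k4)", "locked(d_store_office)", "open(d_bay_kitchen)"]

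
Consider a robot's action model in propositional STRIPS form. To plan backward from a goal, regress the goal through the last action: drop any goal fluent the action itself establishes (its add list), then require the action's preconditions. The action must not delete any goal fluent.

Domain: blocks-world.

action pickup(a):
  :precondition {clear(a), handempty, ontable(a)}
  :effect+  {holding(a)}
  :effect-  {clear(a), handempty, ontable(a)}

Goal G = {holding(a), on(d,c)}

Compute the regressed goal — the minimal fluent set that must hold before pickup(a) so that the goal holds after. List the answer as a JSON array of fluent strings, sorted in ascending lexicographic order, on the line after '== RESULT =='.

Regress:
  G ∩ del = {}  (empty — regression defined)
  G \ add = {holding(a), on(d,c)} \ {holding(a)} = {on(d,c)}
  ∪ pre   = {on(d,c)} ∪ {clear(a), handempty, ontable(a)}
          = {clear(a), handempty, on(d,c), ontable(a)}

== RESULT ==
["clear(a)", "handempty", "on(d,c)", "ontable(a)"]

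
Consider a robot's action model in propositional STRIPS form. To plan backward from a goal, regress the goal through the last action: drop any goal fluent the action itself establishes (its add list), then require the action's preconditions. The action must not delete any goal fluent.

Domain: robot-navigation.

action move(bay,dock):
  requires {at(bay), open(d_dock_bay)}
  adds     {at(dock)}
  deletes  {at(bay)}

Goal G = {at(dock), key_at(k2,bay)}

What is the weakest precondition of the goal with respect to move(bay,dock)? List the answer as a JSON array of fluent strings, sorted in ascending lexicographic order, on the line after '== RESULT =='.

Compute (G \ add) ∪ pre:
  G ∩ del = {}  (empty — regression defined)
  G \ add = {at(dock), key_at(k2,bay)} \ {at(dock)} = {key_at(k2,bay)}
  ∪ pre   = {key_at(k2,bay)} ∪ {at(bay), open(d_dock_bay)}
          = {at(bay), key_at(k2,bay), open(d_dock_bay)}

== RESULT ==
["at(bay)", "key_at(k2,bay)", "open(d_dock_bay)"]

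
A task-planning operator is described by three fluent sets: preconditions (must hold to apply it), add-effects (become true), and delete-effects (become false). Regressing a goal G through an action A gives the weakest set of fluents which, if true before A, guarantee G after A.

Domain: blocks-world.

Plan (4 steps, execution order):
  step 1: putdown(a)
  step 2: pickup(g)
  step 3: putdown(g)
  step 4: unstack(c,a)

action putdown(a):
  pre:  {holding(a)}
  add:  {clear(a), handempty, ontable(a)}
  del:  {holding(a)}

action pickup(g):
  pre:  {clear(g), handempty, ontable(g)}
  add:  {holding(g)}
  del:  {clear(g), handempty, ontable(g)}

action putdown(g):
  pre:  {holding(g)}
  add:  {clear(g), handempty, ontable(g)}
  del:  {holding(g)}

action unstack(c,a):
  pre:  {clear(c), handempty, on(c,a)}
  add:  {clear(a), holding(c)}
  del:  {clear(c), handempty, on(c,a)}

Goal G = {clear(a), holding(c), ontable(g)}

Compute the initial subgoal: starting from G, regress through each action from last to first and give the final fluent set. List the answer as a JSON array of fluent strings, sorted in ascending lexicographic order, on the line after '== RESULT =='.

Regress step by step:
  through step 4 (unstack(c,a)): drop {clear(a), holding(c)}, keep {ontable(g)}, require {clear(c), handempty, on(c,a)}
    → {clear(c), handempty, on(c,a), ontable(g)}
  through step 3 (putdown(g)): drop {handempty, ontable(g)}, keep {clear(c), on(c,a)}, require {holding(g)}
    → {clear(c), holding(g), on(c,a)}
  through step 2 (pickup(g)): drop {holding(g)}, keep {clear(c), on(c,a)}, require {clear(g), handempty, ontable(g)}
    → {clear(c), clear(g), handempty, on(c,a), ontable(g)}
  through step 1 (putdown(a)): drop {handempty}, keep {clear(c), clear(g), on(c,a), ontable(g)}, require {holding(a)}
    → {clear(c), clear(g), holding(a), on(c,a), ontable(g)}

== RESULT ==
["clear(c)", "clear(g)", "holding(a)", "on(c,a)", "ontable(g)"]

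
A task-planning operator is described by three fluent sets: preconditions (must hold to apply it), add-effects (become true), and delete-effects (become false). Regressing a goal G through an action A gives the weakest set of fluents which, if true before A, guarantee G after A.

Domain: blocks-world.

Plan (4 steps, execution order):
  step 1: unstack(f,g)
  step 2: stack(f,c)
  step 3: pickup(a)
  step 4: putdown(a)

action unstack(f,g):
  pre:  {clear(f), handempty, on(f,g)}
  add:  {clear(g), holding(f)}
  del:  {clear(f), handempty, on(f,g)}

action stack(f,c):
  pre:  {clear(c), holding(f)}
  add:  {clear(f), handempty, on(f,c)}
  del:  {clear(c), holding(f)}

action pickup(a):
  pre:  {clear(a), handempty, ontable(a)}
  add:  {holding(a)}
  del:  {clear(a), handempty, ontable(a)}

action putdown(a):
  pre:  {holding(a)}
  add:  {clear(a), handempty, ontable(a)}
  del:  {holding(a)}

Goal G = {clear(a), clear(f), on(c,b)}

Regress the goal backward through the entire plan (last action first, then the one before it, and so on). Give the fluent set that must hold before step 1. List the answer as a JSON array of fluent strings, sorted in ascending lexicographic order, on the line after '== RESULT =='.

Work backward from the goal:
  through step 4 (putdown(a)): drop {clear(a)}, keep {clear(f), on(c,b)}, require {holding(a)}
    → {clear(f), holding(a), on(c,b)}
  through step 3 (pickup(a)): drop {holding(a)}, keep {clear(f), on(c,b)}, require {clear(a), handempty, ontable(a)}
    → {clear(a), clear(f), handempty, on(c,b), ontable(a)}
  through step 2 (stack(f,c)): drop {clear(f), handempty}, keep {clear(a), on(c,b), ontable(a)}, require {clear(c), holding(f)}
    → {clear(a), clear(c), holding(f), on(c,b), ontable(a)}
  through step 1 (unstack(f,g)): drop {holding(f)}, keep {clear(a), clear(c), on(c,b), ontable(a)}, require {clear(f), handempty, on(f,g)}
    → {clear(a), clear(c), clear(f), handempty, on(c,b), on(f,g), ontable(a)}

== RESULT ==
["clear(a)", "clear(c)", "clear(f)", "handempty", "on(c,b)", "on(f,g)", "ontable(a)"]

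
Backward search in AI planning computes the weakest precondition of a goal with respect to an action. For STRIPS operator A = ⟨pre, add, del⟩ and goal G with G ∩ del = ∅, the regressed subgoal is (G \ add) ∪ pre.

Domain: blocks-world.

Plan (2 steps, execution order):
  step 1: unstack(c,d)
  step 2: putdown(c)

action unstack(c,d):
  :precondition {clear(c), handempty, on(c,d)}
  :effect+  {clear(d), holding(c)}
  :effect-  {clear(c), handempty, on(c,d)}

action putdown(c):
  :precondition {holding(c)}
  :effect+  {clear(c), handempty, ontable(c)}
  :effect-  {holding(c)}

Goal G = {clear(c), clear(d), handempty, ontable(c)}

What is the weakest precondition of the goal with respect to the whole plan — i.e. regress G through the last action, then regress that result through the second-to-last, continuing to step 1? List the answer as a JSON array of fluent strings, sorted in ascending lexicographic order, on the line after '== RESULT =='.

Regress step by step:
  through step 2 (putdown(c)): drop {clear(c), handempty, ontable(c)}, keep {clear(d)}, require {holding(c)}
    → {clear(d), holding(c)}
  through step 1 (unstack(c,d)): drop {clear(d), holding(c)}, keep {}, require {clear(c), handempty, on(c,d)}
    → {clear(c), handempty, on(c,d)}

== RESULT ==
["clear(c)", "handempty", "on(c,d)"]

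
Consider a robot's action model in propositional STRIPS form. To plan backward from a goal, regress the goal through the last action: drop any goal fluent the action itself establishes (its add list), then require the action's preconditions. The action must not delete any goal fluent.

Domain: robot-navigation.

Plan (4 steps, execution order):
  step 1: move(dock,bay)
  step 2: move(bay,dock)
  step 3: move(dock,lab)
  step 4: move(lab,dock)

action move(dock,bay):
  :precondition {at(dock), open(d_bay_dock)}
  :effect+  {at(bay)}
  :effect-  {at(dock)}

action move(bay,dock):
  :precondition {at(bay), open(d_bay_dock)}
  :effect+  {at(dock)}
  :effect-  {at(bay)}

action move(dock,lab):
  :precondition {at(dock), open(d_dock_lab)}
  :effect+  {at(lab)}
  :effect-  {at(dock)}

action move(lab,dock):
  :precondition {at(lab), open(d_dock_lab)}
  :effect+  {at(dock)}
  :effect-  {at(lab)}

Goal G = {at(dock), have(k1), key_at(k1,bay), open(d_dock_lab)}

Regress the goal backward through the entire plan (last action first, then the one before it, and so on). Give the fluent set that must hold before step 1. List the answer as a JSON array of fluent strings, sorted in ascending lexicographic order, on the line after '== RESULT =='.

Regress step by step:
  through step 4 (move(lab,dock)): drop {at(dock)}, keep {have(k1), key_at(k1,bay), open(d_dock_lab)}, require {at(lab), open(d_dock_lab)}
    → {at(lab), have(k1), key_at(k1,bay), open(d_dock_lab)}
  through step 3 (move(dock,lab)): drop {at(lab)}, keep {have(k1), key_at(k1,bay), open(d_dock_lab)}, require {at(dock), open(d_dock_lab)}
    → {at(dock), have(k1), key_at(k1,bay), open(d_dock_lab)}
  through step 2 (move(bay,dock)): drop {at(dock)}, keep {have(k1), key_at(k1,bay), open(d_dock_lab)}, require {at(bay), open(d_bay_dock)}
    → {at(bay), have(k1), key_at(k1,bay), open(d_bay_dock), open(d_dock_lab)}
  through step 1 (move(dock,bay)): drop {at(bay)}, keep {have(k1), key_at(k1,bay), open(d_bay_dock), open(d_dock_lab)}, require {at(dock), open(d_bay_dock)}
    → {at(dock), have(k1), key_at(k1,bay), open(d_bay_dock), open(d_dock_lab)}

== RESULT ==
["at(dock)", "have(k1)", "key_at(k1,bay)", "open(d_bay_dock)", "open(d_dock_lab)"]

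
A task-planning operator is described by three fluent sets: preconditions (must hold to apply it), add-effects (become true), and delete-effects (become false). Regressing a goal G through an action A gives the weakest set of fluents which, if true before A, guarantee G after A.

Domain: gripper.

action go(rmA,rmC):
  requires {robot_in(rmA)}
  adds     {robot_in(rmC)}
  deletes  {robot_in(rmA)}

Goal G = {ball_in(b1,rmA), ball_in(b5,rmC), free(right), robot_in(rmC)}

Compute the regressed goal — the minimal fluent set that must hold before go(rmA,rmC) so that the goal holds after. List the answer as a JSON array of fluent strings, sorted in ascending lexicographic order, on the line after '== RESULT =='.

Compute (G \ add) ∪ pre:
  G ∩ del = {}  (empty — regression defined)
  G \ add = {ball_in(b1,rmA), ball_in(b5,rmC), free(right), robot_in(rmC)} \ {robot_in(rmC)} = {ball_in(b1,rmA), ball_in(b5,rmC), free(right)}
  ∪ pre   = {ball_in(b1,rmA), ball_in(b5,rmC), free(right)} ∪ {robot_in(rmA)}
          = {ball_in(b1,rmA), ball_in(b5,rmC), free(right), robot_in(rmA)}

== RESULT ==
["ball_in(b1,rmA)", "ball_in(b5,rmC)", "free(right)", "robot_in(rmA)"]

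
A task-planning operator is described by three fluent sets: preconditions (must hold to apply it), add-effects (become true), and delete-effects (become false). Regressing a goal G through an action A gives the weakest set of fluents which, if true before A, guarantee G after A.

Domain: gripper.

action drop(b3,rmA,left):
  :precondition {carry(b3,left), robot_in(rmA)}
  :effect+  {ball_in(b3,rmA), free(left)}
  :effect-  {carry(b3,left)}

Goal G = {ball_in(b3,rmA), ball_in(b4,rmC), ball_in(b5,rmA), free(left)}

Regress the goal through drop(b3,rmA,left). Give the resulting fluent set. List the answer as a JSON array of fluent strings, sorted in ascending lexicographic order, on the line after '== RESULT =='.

Regress:
  G ∩ del = {}  (empty — regression defined)
  G \ add = {ball_in(b3,rmA), ball_in(b4,rmC), ball_in(b5,rmA), free(left)} \ {ball_in(b3,rmA), free(left)} = {ball_in(b4,rmC), ball_in(b5,rmA)}
  ∪ pre   = {ball_in(b4,rmC), ball_in(b5,rmA)} ∪ {carry(b3,left), robot_in(rmA)}
          = {ball_in(b4,rmC), ball_in(b5,rmA), carry(b3,left), robot_in(rmA)}

== RESULT ==
["ball_in(b4,rmC)", "ball_in(b5,rmA)", "carry(b3,left)", "robot_in(rmA)"]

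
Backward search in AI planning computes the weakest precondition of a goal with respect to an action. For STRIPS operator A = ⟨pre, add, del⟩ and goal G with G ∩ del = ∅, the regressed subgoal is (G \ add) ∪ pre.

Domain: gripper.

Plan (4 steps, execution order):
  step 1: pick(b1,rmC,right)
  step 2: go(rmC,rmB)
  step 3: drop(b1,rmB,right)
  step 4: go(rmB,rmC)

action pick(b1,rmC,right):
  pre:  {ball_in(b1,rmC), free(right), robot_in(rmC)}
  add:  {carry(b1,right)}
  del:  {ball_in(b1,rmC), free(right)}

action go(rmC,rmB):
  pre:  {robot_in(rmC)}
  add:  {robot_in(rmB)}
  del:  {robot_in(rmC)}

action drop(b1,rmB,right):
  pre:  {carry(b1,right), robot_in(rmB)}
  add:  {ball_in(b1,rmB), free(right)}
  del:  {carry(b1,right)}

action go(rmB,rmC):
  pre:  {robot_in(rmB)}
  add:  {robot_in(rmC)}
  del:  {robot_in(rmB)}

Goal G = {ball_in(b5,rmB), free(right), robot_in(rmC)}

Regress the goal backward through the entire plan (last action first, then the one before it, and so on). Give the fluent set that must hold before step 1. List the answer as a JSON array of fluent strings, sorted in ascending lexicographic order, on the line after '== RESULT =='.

Work backward from the goal:
  through step 4 (go(rmB,rmC)): drop {robot_in(rmC)}, keep {ball_in(b5,rmB), free(right)}, require {robot_in(rmB)}
    → {ball_in(b5,rmB), free(right), robot_in(rmB)}
  through step 3 (drop(b1,rmB,right)): drop {free(right)}, keep {ball_in(b5,rmB), robot_in(rmB)}, require {carry(b1,right), robot_in(rmB)}
    → {ball_in(b5,rmB), carry(b1,right), robot_in(rmB)}
  through step 2 (go(rmC,rmB)): drop {robot_in(rmB)}, keep {ball_in(b5,rmB), carry(b1,right)}, require {robot_in(rmC)}
    → {ball_in(b5,rmB), carry(b1,right), robot_in(rmC)}
  through step 1 (pick(b1,rmC,right)): drop {carry(b1,right)}, keep {ball_in(b5,rmB), robot_in(rmC)}, require {ball_in(b1,rmC), free(right), robot_in(rmC)}
    → {ball_in(b1,rmC), ball_in(b5,rmB), free(right), robot_in(rmC)}

== RESULT ==
["ball_in(b1,rmC)", "ball_in(b5,rmB)", "free(right)", "robot_in(rmC)"]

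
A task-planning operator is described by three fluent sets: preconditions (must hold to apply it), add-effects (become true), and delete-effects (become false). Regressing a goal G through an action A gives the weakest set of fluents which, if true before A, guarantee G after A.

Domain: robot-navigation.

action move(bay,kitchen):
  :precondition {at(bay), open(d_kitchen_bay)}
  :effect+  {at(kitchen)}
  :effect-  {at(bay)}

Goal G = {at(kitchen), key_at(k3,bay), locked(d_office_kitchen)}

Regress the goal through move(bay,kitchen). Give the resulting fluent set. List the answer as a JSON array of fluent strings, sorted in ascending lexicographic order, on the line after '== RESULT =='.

Compute (G \ add) ∪ pre:
  G ∩ del = {}  (empty — regression defined)
  G \ add = {at(kitchen), key_at(k3,bay), locked(d_office_kitchen)} \ {at(kitchen)} = {key_at(k3,bay), locked(d_office_kitchen)}
  ∪ pre   = {key_at(k3,bay), locked(d_office_kitchen)} ∪ {at(bay), open(d_kitchen_bay)}
          = {at(bay), key_at(k3,bay), locked(d_office_kitchen), open(d_kitchen_bay)}

== RESULT ==
["at(bay)", "key_at(k3,bay)", "locked(d_office_kitchen)", "open(d_kitchen_bay)"]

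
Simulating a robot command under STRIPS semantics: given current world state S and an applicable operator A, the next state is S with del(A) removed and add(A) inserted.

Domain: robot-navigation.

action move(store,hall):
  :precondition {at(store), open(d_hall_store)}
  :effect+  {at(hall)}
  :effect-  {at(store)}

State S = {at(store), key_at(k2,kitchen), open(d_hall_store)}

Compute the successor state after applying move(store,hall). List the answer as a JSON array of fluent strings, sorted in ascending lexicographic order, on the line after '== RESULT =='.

Progress:
  pre ⊆ S: {at(store), open(d_hall_store)} ⊆ S  — applicable
  S \ del = {key_at(k2,kitchen), open(d_hall_store)}
  ∪ add   = {at(hall), key_at(k2,kitchen), open(d_hall_store)}

== RESULT ==
["at(hall)", "key_at(k2,kitchen)", "open(d_hall_store)"]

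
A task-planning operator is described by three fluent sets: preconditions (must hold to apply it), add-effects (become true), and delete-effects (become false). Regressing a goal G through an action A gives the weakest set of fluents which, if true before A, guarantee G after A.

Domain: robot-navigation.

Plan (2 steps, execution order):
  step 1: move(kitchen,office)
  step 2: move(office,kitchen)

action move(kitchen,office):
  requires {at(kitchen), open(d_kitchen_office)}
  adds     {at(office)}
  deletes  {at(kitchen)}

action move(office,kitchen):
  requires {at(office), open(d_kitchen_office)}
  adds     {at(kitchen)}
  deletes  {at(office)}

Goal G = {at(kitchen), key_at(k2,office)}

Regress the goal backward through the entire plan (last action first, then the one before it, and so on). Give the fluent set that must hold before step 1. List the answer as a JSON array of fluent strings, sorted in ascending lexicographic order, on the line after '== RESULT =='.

Work backward from the goal:
  through step 2 (move(office,kitchen)): drop {at(kitchen)}, keep {key_at(k2,office)}, require {at(office), open(d_kitchen_office)}
    → {at(office), key_at(k2,office), open(d_kitchen_office)}
  through step 1 (move(kitchen,office)): drop {at(office)}, keep {key_at(k2,office), open(d_kitchen_office)}, require {at(kitchen), open(d_kitchen_office)}
    → {at(kitchen), key_at(k2,office), open(d_kitchen_office)}

== RESULT ==
["at(kitchen)", "key_at(k2,office)", "open(d_kitchen_office)"]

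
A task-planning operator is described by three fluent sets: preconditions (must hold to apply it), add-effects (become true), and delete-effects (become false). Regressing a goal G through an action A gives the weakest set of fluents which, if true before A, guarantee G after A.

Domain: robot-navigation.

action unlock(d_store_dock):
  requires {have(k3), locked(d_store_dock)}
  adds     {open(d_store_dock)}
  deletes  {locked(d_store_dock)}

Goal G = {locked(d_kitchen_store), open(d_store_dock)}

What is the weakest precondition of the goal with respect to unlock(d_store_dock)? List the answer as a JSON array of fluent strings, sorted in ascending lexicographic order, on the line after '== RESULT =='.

Compute (G \ add) ∪ pre:
  G ∩ del = {}  (empty — regression defined)
  G \ add = {locked(d_kitchen_store), open(d_store_dock)} \ {open(d_store_dock)} = {locked(d_kitchen_store)}
  ∪ pre   = {locked(d_kitchen_store)} ∪ {have(k3), locked(d_store_dock)}
          = {have(k3), locked(d_kitchen_store), locked(d_store_dock)}

== RESULT ==
["have(k3)", "locked(d_kitchen_store)", "locked(d_store_dock)"]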